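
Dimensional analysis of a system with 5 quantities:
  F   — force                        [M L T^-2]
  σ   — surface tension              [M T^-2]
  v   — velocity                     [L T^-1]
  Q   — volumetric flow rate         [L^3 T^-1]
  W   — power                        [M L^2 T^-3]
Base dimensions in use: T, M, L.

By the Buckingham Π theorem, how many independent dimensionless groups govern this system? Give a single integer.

Dimensional matrix (T×M×L by F×σ×v×Q×W):
  T: [-2 -2 -1 -1 -3]
  M: [ 1  1  0  0  1]
  L: [ 1  0  1  3  2]
Row reduction gives pivot columns F,σ,v; rank = 3
5 vars − rank 3 = 2 Π groups

2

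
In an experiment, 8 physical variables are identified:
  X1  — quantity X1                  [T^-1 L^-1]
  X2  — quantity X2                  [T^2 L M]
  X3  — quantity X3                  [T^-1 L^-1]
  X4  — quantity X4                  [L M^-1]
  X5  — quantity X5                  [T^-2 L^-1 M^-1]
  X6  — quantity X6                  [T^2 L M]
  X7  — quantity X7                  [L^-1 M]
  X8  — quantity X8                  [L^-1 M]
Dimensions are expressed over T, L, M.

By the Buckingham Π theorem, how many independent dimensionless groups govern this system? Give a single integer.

6

Exponent matrix [T,L,M] × [X1,X2,X3,X4,X5,X6,X7,X8]:
  T: [-1  2 -1  0 -2  2  0  0]
  L: [-1  1 -1  1 -1  1 -1 -1]
  M: [ 0  1  0 -1 -1  1  1  1]
RREF → pivots at {X1,X2} ⇒ r = 2
Π count = n − r = 8 − 2 = 6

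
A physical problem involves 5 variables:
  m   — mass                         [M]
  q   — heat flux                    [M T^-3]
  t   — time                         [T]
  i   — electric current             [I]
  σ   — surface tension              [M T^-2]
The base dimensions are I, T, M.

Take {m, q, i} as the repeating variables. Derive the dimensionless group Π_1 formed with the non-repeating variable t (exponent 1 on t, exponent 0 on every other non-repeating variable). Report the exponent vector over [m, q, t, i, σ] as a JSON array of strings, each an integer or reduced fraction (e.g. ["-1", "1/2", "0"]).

["-1/3", "1/3", "1", "0", "0"]

Dimensional matrix (I×T×M by m×q×t×i×σ):
  I: [ 0  0  0  1  0]
  T: [ 0 -3  1  0 -2]
  M: [ 1  1  0  0  1]
Row reduction gives pivot columns m,q,i; rank = 3
Pivot set = {m,q,i}, free = {t,σ}
RREF:
  r0: [   1    0  1/3    0  1/3]
  r1: [   0    1 -1/3    0  2/3]
  r2: [   0    0    0    1    0]
Fix exponent of t at 1, σ at 0; solve each RREF row for its pivot's exponent:
  r0: exp(m) + (1/3)·1 = 0 ⇒ exp(m) = -1/3
  r1: exp(q) + (-1/3)·1 = 0 ⇒ exp(q) = 1/3
  r2: exp(i) + (0)·1 = 0 ⇒ exp(i) = 0
Π_1 = m^(-1/3) · q^(1/3) · t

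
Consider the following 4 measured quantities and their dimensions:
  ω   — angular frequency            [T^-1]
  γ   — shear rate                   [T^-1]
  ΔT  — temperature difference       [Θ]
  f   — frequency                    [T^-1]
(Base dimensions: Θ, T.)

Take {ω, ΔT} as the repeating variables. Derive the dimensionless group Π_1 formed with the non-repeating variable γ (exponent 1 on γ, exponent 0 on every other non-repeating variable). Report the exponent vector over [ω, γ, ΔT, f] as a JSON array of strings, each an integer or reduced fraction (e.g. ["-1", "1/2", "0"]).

Exponent matrix [Θ,T] × [ω,γ,ΔT,f]:
  Θ: [ 0  0  1  0]
  T: [-1 -1  0 -1]
Echelon form has 2 nonzero rows (pivots: ω,ΔT)
Repeat: ω,ΔT; free: γ,f
RREF:
  r0: [   1    1    0    1]
  r1: [   0    0    1    0]
Fix exponent of γ at 1, f at 0; solve each RREF row for its pivot's exponent:
  r0: exp(ω) + (1)·1 = 0 ⇒ exp(ω) = -1
  r1: exp(ΔT) + (0)·1 = 0 ⇒ exp(ΔT) = 0
Π_1 = ω^-1 · γ

["-1", "1", "0", "0"]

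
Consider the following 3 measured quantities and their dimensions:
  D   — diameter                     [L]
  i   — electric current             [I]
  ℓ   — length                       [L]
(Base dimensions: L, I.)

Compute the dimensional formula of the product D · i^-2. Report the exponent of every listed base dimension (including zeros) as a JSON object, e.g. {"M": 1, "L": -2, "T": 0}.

{"L": 1, "I": -2}

Write exponents as rows L,I / cols D,i,ℓ:
  L: [ 1  0  1]
  I: [ 0  1  0]
  [L]: (1)·1+(-2)·0 = 1
  [I]: (1)·0+(-2)·1 = -2
⇒ L I^-2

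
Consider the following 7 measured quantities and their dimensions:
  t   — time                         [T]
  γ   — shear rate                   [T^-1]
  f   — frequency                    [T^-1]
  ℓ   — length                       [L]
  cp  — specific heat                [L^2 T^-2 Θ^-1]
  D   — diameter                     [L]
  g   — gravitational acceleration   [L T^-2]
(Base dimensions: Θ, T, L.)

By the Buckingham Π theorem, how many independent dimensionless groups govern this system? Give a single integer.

Write exponents as rows Θ,T,L / cols t,γ,f,ℓ,cp,D,g:
  Θ: [ 0  0  0  0 -1  0  0]
  T: [ 1 -1 -1  0 -2  0 -2]
  L: [ 0  0  0  1  2  1  1]
RREF → pivots at {t,ℓ,cp} ⇒ r = 3
n=7, r=3 ⇒ 4 dimensionless groups

4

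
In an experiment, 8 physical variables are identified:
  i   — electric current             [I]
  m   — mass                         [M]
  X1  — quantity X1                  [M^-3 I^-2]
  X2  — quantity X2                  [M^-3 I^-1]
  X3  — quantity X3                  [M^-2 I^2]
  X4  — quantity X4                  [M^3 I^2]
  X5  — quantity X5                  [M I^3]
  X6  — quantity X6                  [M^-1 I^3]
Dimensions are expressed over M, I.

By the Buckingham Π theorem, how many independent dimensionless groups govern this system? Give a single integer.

6

Write exponents as rows M,I / cols i,m,X1,X2,X3,X4,X5,X6:
  M: [ 0  1 -3 -3 -2  3  1 -1]
  I: [ 1  0 -2 -1  2  2  3  3]
Row reduction gives pivot columns i,m; rank = 2
n=8, r=2 ⇒ 6 dimensionless groups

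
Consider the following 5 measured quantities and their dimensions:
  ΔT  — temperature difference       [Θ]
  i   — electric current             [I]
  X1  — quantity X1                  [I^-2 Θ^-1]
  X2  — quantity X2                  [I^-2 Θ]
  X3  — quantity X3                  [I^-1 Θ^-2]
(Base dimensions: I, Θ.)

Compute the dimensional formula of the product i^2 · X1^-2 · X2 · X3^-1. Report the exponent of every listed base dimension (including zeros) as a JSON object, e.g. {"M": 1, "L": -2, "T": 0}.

{"I": 5, "Θ": 5}

Write exponents as rows I,Θ / cols ΔT,i,X1,X2,X3:
  I: [ 0  1 -2 -2 -1]
  Θ: [ 1  0 -1  1 -2]
  [I]: (2)·1+(-2)·-2+(1)·-2+(-1)·-1 = 5
  [Θ]: (2)·0+(-2)·-1+(1)·1+(-1)·-2 = 5
⇒ I^5 Θ^5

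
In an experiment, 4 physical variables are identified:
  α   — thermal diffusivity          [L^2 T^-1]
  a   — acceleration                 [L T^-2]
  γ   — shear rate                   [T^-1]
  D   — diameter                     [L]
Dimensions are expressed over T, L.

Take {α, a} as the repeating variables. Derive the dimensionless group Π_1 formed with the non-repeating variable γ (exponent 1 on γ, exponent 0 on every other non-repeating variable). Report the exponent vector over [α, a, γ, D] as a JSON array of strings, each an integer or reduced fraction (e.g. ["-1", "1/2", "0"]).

["1/3", "-2/3", "1", "0"]

Write exponents as rows T,L / cols α,a,γ,D:
  T: [-1 -2 -1  0]
  L: [ 2  1  0  1]
Row reduction gives pivot columns α,a; rank = 2
Pivot set = {α,a}, free = {γ,D}
RREF:
  r0: [   1    0 -1/3  2/3]
  r1: [   0    1  2/3 -1/3]
Fix exponent of γ at 1, D at 0; solve each RREF row for its pivot's exponent:
  r0: exp(α) + (-1/3)·1 = 0 ⇒ exp(α) = 1/3
  r1: exp(a) + (2/3)·1 = 0 ⇒ exp(a) = -2/3
Π_1 = α^(1/3) · a^(-2/3) · γ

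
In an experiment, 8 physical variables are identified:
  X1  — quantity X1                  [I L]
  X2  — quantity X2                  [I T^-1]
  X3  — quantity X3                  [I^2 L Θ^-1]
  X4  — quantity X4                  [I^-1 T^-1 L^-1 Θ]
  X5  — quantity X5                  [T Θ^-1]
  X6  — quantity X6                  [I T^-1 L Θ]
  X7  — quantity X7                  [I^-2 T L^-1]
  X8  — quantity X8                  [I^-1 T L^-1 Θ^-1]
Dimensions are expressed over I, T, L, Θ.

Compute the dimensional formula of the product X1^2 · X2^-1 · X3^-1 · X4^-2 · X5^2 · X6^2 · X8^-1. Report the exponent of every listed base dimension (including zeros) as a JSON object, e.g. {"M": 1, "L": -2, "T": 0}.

Write exponents as rows I,T,L,Θ / cols X1,X2,X3,X4,X5,X6,X7,X8:
  I: [ 1  1  2 -1  0  1 -2 -1]
  T: [ 0 -1  0 -1  1 -1  1  1]
  L: [ 1  0  1 -1  0  1 -1 -1]
  Θ: [ 0  0 -1  1 -1  1  0 -1]
  [I]: (2)·1+(-1)·1+(-1)·2+(-2)·-1+(2)·0+(2)·1+(-1)·-1 = 4
  [T]: (2)·0+(-1)·-1+(-1)·0+(-2)·-1+(2)·1+(2)·-1+(-1)·1 = 2
  [L]: (2)·1+(-1)·0+(-1)·1+(-2)·-1+(2)·0+(2)·1+(-1)·-1 = 6
  [Θ]: (2)·0+(-1)·0+(-1)·-1+(-2)·1+(2)·-1+(2)·1+(-1)·-1 = 0
⇒ I^4 T^2 L^6

{"I": 4, "T": 2, "L": 6, "Θ": 0}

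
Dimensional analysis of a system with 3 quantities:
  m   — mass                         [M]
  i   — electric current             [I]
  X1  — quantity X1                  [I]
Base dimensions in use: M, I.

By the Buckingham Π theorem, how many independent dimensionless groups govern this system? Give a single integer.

Dimensional matrix (M×I by m×i×X1):
  M: [ 1  0  0]
  I: [ 0  1  1]
Row reduction gives pivot columns m,i; rank = 2
3 vars − rank 2 = 1 Π group

1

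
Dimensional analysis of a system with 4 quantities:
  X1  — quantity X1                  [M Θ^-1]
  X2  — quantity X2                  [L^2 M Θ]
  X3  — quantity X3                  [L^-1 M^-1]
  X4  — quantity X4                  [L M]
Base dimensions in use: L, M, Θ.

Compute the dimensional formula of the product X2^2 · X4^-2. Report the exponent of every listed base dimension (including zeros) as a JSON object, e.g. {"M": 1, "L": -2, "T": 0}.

Exponent matrix [L,M,Θ] × [X1,X2,X3,X4]:
  L: [ 0  2 -1  1]
  M: [ 1  1 -1  1]
  Θ: [-1  1  0  0]
  [L]: (2)·2+(-2)·1 = 2
  [M]: (2)·1+(-2)·1 = 0
  [Θ]: (2)·1+(-2)·0 = 2
⇒ L^2 Θ^2

{"L": 2, "M": 0, "Θ": 2}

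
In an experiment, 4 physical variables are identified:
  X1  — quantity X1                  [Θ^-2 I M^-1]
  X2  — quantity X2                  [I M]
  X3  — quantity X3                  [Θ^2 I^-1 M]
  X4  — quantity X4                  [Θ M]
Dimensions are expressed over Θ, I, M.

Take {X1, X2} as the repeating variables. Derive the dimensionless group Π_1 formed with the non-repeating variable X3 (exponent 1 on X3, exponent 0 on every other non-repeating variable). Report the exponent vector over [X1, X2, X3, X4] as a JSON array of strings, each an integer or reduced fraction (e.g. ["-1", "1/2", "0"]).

["1", "0", "1", "0"]

Write exponents as rows Θ,I,M / cols X1,X2,X3,X4:
  Θ: [-2  0  2  1]
  I: [ 1  1 -1  0]
  M: [-1  1  1  1]
RREF → pivots at {X1,X2} ⇒ r = 2
Repeat: X1,X2; free: X3,X4
RREF:
  r0: [   1    0   -1 -1/2]
  r1: [   0    1    0  1/2]
  r2: [   0    0    0    0]
Fix exponent of X3 at 1, X4 at 0; solve each RREF row for its pivot's exponent:
  r0: exp(X1) + (-1)·1 = 0 ⇒ exp(X1) = 1
  r1: exp(X2) + (0)·1 = 0 ⇒ exp(X2) = 0
Π_1 = X1 · X3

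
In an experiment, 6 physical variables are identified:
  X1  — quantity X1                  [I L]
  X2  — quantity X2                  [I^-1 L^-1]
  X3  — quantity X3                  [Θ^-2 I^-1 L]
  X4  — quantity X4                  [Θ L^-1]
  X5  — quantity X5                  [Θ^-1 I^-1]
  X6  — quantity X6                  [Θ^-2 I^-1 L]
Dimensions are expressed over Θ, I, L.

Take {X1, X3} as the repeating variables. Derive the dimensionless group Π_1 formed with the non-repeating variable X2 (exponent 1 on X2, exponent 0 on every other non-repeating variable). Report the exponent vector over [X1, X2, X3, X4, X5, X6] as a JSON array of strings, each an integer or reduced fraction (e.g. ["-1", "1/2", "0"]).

["1", "1", "0", "0", "0", "0"]

Write exponents as rows Θ,I,L / cols X1,X2,X3,X4,X5,X6:
  Θ: [ 0  0 -2  1 -1 -2]
  I: [ 1 -1 -1  0 -1 -1]
  L: [ 1 -1  1 -1  0  1]
Row reduction gives pivot columns X1,X3; rank = 2
Repeat: X1,X3; free: X2,X4,X5,X6
RREF:
  r0: [   1   -1    0 -1/2 -1/2    0]
  r1: [   0    0    1 -1/2  1/2    1]
  r2: [   0    0    0    0    0    0]
Fix exponent of X2 at 1, X4 at 0, X5 at 0, X6 at 0; solve each RREF row for its pivot's exponent:
  r0: exp(X1) + (-1)·1 = 0 ⇒ exp(X1) = 1
  r1: exp(X3) + (0)·1 = 0 ⇒ exp(X3) = 0
Π_1 = X1 · X2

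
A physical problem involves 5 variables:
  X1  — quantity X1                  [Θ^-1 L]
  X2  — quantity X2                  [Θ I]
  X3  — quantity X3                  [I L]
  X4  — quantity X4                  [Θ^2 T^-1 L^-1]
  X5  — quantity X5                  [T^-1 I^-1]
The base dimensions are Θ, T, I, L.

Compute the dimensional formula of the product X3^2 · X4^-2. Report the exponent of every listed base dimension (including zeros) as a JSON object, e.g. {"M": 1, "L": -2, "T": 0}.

Write exponents as rows Θ,T,I,L / cols X1,X2,X3,X4,X5:
  Θ: [-1  1  0  2  0]
  T: [ 0  0  0 -1 -1]
  I: [ 0  1  1  0 -1]
  L: [ 1  0  1 -1  0]
  [Θ]: (2)·0+(-2)·2 = -4
  [T]: (2)·0+(-2)·-1 = 2
  [I]: (2)·1+(-2)·0 = 2
  [L]: (2)·1+(-2)·-1 = 4
⇒ Θ^-4 T^2 I^2 L^4

{"Θ": -4, "T": 2, "I": 2, "L": 4}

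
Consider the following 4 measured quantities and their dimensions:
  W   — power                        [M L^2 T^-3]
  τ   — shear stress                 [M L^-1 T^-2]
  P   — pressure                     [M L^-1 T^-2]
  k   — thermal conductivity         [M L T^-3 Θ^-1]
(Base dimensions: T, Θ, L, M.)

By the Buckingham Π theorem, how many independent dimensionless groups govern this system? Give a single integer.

Write exponents as rows T,Θ,L,M / cols W,τ,P,k:
  T: [-3 -2 -2 -3]
  Θ: [ 0  0  0 -1]
  L: [ 2 -1 -1  1]
  M: [ 1  1  1  1]
Row reduction gives pivot columns W,τ,k; rank = 3
n=4, r=3 ⇒ 1 dimensionless group

1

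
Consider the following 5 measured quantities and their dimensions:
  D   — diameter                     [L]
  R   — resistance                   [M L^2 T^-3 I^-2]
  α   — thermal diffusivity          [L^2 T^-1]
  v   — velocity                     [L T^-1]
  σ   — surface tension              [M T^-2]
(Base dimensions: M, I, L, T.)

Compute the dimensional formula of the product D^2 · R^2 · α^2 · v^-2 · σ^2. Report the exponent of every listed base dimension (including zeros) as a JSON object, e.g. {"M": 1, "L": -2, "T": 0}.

{"M": 4, "I": -4, "L": 8, "T": -10}

Exponent matrix [M,I,L,T] × [D,R,α,v,σ]:
  M: [ 0  1  0  0  1]
  I: [ 0 -2  0  0  0]
  L: [ 1  2  2  1  0]
  T: [ 0 -3 -1 -1 -2]
  [M]: (2)·0+(2)·1+(2)·0+(-2)·0+(2)·1 = 4
  [I]: (2)·0+(2)·-2+(2)·0+(-2)·0+(2)·0 = -4
  [L]: (2)·1+(2)·2+(2)·2+(-2)·1+(2)·0 = 8
  [T]: (2)·0+(2)·-3+(2)·-1+(-2)·-1+(2)·-2 = -10
⇒ M^4 I^-4 L^8 T^-10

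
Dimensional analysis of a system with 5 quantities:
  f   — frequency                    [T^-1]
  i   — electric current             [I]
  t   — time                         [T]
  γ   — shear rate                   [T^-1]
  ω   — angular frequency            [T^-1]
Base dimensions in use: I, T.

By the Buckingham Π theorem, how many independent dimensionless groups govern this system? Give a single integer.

3

Write exponents as rows I,T / cols f,i,t,γ,ω:
  I: [ 0  1  0  0  0]
  T: [-1  0  1 -1 -1]
RREF → pivots at {f,i} ⇒ r = 2
5 vars − rank 2 = 3 Π groups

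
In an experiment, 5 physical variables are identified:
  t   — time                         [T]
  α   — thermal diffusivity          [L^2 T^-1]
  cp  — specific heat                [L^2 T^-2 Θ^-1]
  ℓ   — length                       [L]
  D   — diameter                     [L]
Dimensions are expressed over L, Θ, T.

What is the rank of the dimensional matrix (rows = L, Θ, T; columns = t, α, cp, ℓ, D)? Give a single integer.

Exponent matrix [L,Θ,T] × [t,α,cp,ℓ,D]:
  L: [ 0  2  2  1  1]
  Θ: [ 0  0 -1  0  0]
  T: [ 1 -1 -2  0  0]
Echelon form has 3 nonzero rows (pivots: t,α,cp)

3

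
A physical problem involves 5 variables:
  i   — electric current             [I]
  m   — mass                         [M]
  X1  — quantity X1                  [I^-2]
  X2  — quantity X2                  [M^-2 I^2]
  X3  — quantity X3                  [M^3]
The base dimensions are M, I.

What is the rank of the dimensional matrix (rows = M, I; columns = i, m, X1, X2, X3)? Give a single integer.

2

Exponent matrix [M,I] × [i,m,X1,X2,X3]:
  M: [ 0  1  0 -2  3]
  I: [ 1  0 -2  2  0]
Row reduction gives pivot columns i,m; rank = 2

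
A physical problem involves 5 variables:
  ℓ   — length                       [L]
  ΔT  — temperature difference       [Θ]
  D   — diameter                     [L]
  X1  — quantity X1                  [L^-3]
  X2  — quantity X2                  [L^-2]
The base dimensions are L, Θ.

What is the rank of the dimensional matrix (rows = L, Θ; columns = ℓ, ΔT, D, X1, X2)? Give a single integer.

2

Dimensional matrix (L×Θ by ℓ×ΔT×D×X1×X2):
  L: [ 1  0  1 -3 -2]
  Θ: [ 0  1  0  0  0]
Echelon form has 2 nonzero rows (pivots: ℓ,ΔT)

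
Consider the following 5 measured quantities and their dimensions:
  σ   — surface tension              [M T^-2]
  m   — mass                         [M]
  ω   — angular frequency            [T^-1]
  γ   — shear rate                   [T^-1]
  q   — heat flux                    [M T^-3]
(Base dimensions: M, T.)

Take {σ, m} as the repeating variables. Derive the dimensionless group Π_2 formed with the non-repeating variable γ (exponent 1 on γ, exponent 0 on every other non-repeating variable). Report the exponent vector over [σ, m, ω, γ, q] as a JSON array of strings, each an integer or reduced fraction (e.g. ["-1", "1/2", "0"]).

Exponent matrix [M,T] × [σ,m,ω,γ,q]:
  M: [ 1  1  0  0  1]
  T: [-2  0 -1 -1 -3]
RREF → pivots at {σ,m} ⇒ r = 2
Repeat: σ,m; free: ω,γ,q
RREF:
  r0: [   1    0  1/2  1/2  3/2]
  r1: [   0    1 -1/2 -1/2 -1/2]
Fix exponent of γ at 1, ω at 0, q at 0; solve each RREF row for its pivot's exponent:
  r0: exp(σ) + (1/2)·1 = 0 ⇒ exp(σ) = -1/2
  r1: exp(m) + (-1/2)·1 = 0 ⇒ exp(m) = 1/2
Π_2 = σ^(-1/2) · m^(1/2) · γ

["-1/2", "1/2", "0", "1", "0"]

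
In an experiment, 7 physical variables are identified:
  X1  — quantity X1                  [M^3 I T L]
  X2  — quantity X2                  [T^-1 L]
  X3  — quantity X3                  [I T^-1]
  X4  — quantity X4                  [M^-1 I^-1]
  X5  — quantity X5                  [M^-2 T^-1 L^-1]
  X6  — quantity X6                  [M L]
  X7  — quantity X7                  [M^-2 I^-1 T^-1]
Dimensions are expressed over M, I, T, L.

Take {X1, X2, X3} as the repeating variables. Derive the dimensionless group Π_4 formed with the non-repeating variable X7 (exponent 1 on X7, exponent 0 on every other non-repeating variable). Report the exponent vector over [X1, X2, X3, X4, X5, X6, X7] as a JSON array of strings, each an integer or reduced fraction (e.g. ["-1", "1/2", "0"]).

["2/3", "-2/3", "1/3", "0", "0", "0", "1"]

Write exponents as rows M,I,T,L / cols X1,X2,X3,X4,X5,X6,X7:
  M: [ 3  0  0 -1 -2  1 -2]
  I: [ 1  0  1 -1  0  0 -1]
  T: [ 1 -1 -1  0 -1  0 -1]
  L: [ 1  1  0  0 -1  1  0]
RREF → pivots at {X1,X2,X3} ⇒ r = 3
Repeat: X1,X2,X3; free: X4,X5,X6,X7
RREF:
  r0: [   1    0    0 -1/3 -2/3  1/3 -2/3]
  r1: [   0    1    0  1/3 -1/3  2/3  2/3]
  r2: [   0    0    1 -2/3  2/3 -1/3 -1/3]
  r3: [   0    0    0    0    0    0    0]
Fix exponent of X7 at 1, X4 at 0, X5 at 0, X6 at 0; solve each RREF row for its pivot's exponent:
  r0: exp(X1) + (-2/3)·1 = 0 ⇒ exp(X1) = 2/3
  r1: exp(X2) + (2/3)·1 = 0 ⇒ exp(X2) = -2/3
  r2: exp(X3) + (-1/3)·1 = 0 ⇒ exp(X3) = 1/3
Π_4 = X1^(2/3) · X2^(-2/3) · X3^(1/3) · X7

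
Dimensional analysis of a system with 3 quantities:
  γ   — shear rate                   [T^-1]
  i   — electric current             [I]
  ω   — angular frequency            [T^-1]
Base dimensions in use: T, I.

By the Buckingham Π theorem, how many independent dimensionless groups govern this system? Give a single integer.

1

Write exponents as rows T,I / cols γ,i,ω:
  T: [-1  0 -1]
  I: [ 0  1  0]
RREF → pivots at {γ,i} ⇒ r = 2
n=3, r=2 ⇒ 1 dimensionless group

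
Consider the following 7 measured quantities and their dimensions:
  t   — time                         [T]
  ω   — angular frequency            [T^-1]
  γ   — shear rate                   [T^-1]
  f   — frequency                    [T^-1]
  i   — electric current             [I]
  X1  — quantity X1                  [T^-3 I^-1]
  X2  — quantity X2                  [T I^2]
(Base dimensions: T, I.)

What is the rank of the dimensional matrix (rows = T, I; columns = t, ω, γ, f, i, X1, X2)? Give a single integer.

2

Dimensional matrix (T×I by t×ω×γ×f×i×X1×X2):
  T: [ 1 -1 -1 -1  0 -3  1]
  I: [ 0  0  0  0  1 -1  2]
Echelon form has 2 nonzero rows (pivots: t,i)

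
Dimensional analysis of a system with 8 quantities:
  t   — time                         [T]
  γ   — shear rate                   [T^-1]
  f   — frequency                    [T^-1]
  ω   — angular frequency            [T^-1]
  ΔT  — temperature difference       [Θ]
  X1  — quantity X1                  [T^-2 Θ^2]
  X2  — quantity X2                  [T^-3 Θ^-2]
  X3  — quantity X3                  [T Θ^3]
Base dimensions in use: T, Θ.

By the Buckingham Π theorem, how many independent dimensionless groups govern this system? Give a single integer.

Write exponents as rows T,Θ / cols t,γ,f,ω,ΔT,X1,X2,X3:
  T: [ 1 -1 -1 -1  0 -2 -3  1]
  Θ: [ 0  0  0  0  1  2 -2  3]
Row reduction gives pivot columns t,ΔT; rank = 2
Π count = n − r = 8 − 2 = 6

6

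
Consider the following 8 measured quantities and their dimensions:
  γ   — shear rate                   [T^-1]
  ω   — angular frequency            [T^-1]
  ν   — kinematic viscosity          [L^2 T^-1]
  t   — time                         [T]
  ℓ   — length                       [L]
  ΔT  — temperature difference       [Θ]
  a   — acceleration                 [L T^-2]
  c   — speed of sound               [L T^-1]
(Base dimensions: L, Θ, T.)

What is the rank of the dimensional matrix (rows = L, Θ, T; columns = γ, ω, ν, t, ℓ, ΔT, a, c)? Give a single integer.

3

Write exponents as rows L,Θ,T / cols γ,ω,ν,t,ℓ,ΔT,a,c:
  L: [ 0  0  2  0  1  0  1  1]
  Θ: [ 0  0  0  0  0  1  0  0]
  T: [-1 -1 -1  1  0  0 -2 -1]
Row reduction gives pivot columns γ,ν,ΔT; rank = 3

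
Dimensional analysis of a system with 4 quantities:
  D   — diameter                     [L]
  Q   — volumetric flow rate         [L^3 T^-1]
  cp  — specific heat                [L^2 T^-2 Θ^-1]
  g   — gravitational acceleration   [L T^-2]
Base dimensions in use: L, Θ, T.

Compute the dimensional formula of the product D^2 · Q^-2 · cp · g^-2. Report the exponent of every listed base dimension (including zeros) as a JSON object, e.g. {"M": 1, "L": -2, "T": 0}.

{"L": -4, "Θ": -1, "T": 4}

Exponent matrix [L,Θ,T] × [D,Q,cp,g]:
  L: [ 1  3  2  1]
  Θ: [ 0  0 -1  0]
  T: [ 0 -1 -2 -2]
  [L]: (2)·1+(-2)·3+(1)·2+(-2)·1 = -4
  [Θ]: (2)·0+(-2)·0+(1)·-1+(-2)·0 = -1
  [T]: (2)·0+(-2)·-1+(1)·-2+(-2)·-2 = 4
⇒ L^-4 Θ^-1 T^4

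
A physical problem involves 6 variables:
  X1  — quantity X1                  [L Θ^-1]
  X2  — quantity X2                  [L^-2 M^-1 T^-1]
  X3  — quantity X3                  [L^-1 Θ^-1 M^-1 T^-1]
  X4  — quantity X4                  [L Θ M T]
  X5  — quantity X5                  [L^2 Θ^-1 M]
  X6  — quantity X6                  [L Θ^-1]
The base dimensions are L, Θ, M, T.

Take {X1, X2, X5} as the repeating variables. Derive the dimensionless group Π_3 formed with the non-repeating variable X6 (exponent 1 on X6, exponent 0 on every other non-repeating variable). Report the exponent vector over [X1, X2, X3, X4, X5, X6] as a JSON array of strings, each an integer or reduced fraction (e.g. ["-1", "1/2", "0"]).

Write exponents as rows L,Θ,M,T / cols X1,X2,X3,X4,X5,X6:
  L: [ 1 -2 -1  1  2  1]
  Θ: [-1  0 -1  1 -1 -1]
  M: [ 0 -1 -1  1  1  0]
  T: [ 0 -1 -1  1  0  0]
RREF → pivots at {X1,X2,X5} ⇒ r = 3
Pivot set = {X1,X2,X5}, free = {X3,X4,X6}
RREF:
  r0: [   1    0    1   -1    0    1]
  r1: [   0    1    1   -1    0    0]
  r2: [   0    0    0    0    1    0]
  r3: [   0    0    0    0    0    0]
Fix exponent of X6 at 1, X3 at 0, X4 at 0; solve each RREF row for its pivot's exponent:
  r0: exp(X1) + (1)·1 = 0 ⇒ exp(X1) = -1
  r1: exp(X2) + (0)·1 = 0 ⇒ exp(X2) = 0
  r2: exp(X5) + (0)·1 = 0 ⇒ exp(X5) = 0
Π_3 = X1^-1 · X6

["-1", "0", "0", "0", "0", "1"]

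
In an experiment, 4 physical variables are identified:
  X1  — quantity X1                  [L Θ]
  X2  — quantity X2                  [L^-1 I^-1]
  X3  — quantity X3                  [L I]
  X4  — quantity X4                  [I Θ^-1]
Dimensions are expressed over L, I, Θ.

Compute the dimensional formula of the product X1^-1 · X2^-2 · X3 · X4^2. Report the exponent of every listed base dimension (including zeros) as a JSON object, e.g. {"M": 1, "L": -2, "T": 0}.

{"L": 2, "I": 5, "Θ": -3}

Dimensional matrix (L×I×Θ by X1×X2×X3×X4):
  L: [ 1 -1  1  0]
  I: [ 0 -1  1  1]
  Θ: [ 1  0  0 -1]
  [L]: (-1)·1+(-2)·-1+(1)·1+(2)·0 = 2
  [I]: (-1)·0+(-2)·-1+(1)·1+(2)·1 = 5
  [Θ]: (-1)·1+(-2)·0+(1)·0+(2)·-1 = -3
⇒ L^2 I^5 Θ^-3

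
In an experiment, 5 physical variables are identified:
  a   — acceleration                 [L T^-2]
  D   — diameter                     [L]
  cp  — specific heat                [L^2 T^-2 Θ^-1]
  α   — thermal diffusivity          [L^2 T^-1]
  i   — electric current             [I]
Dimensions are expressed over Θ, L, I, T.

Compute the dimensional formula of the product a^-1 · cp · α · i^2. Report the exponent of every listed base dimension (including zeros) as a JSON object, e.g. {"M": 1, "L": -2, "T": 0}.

{"Θ": -1, "L": 3, "I": 2, "T": -1}

Write exponents as rows Θ,L,I,T / cols a,D,cp,α,i:
  Θ: [ 0  0 -1  0  0]
  L: [ 1  1  2  2  0]
  I: [ 0  0  0  0  1]
  T: [-2  0 -2 -1  0]
  [Θ]: (-1)·0+(1)·-1+(1)·0+(2)·0 = -1
  [L]: (-1)·1+(1)·2+(1)·2+(2)·0 = 3
  [I]: (-1)·0+(1)·0+(1)·0+(2)·1 = 2
  [T]: (-1)·-2+(1)·-2+(1)·-1+(2)·0 = -1
⇒ Θ^-1 L^3 I^2 T^-1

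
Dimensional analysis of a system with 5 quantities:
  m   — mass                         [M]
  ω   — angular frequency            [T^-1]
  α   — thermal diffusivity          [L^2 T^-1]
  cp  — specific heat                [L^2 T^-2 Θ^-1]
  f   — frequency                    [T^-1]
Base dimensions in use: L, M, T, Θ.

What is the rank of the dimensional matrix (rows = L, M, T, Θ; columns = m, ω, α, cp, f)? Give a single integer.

Dimensional matrix (L×M×T×Θ by m×ω×α×cp×f):
  L: [ 0  0  2  2  0]
  M: [ 1  0  0  0  0]
  T: [ 0 -1 -1 -2 -1]
  Θ: [ 0  0  0 -1  0]
Row reduction gives pivot columns m,ω,α,cp; rank = 4

4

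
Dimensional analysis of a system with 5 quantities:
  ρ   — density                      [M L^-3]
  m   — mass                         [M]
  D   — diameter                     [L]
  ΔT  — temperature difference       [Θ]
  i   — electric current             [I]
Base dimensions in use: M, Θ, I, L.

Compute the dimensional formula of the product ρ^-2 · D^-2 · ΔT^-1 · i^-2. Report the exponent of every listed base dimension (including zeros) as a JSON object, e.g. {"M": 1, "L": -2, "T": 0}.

{"M": -2, "Θ": -1, "I": -2, "L": 4}

Dimensional matrix (M×Θ×I×L by ρ×m×D×ΔT×i):
  M: [ 1  1  0  0  0]
  Θ: [ 0  0  0  1  0]
  I: [ 0  0  0  0  1]
  L: [-3  0  1  0  0]
  [M]: (-2)·1+(-2)·0+(-1)·0+(-2)·0 = -2
  [Θ]: (-2)·0+(-2)·0+(-1)·1+(-2)·0 = -1
  [I]: (-2)·0+(-2)·0+(-1)·0+(-2)·1 = -2
  [L]: (-2)·-3+(-2)·1+(-1)·0+(-2)·0 = 4
⇒ M^-2 Θ^-1 I^-2 L^4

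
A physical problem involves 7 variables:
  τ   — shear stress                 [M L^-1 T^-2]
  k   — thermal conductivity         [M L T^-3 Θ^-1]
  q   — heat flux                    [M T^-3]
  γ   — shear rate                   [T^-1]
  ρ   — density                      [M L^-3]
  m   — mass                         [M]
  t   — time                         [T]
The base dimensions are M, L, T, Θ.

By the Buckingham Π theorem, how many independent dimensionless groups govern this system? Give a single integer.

3

Write exponents as rows M,L,T,Θ / cols τ,k,q,γ,ρ,m,t:
  M: [ 1  1  1  0  1  1  0]
  L: [-1  1  0  0 -3  0  0]
  T: [-2 -3 -3 -1  0  0  1]
  Θ: [ 0 -1  0  0  0  0  0]
Row reduction gives pivot columns τ,k,q,γ; rank = 4
Π count = n − r = 7 − 4 = 3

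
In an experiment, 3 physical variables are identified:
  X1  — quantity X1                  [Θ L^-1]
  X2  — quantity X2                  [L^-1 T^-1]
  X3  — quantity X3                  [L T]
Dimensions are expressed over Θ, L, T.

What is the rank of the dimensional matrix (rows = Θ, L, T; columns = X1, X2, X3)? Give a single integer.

Write exponents as rows Θ,L,T / cols X1,X2,X3:
  Θ: [ 1  0  0]
  L: [-1 -1  1]
  T: [ 0 -1  1]
RREF → pivots at {X1,X2} ⇒ r = 2

2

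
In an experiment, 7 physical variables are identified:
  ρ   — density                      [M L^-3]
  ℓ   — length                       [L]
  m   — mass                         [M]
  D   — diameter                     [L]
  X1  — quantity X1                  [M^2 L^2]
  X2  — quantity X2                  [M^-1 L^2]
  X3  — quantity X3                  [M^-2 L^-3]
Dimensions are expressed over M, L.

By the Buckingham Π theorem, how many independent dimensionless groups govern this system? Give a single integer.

Write exponents as rows M,L / cols ρ,ℓ,m,D,X1,X2,X3:
  M: [ 1  0  1  0  2 -1 -2]
  L: [-3  1  0  1  2  2 -3]
RREF → pivots at {ρ,ℓ} ⇒ r = 2
7 vars − rank 2 = 5 Π groups

5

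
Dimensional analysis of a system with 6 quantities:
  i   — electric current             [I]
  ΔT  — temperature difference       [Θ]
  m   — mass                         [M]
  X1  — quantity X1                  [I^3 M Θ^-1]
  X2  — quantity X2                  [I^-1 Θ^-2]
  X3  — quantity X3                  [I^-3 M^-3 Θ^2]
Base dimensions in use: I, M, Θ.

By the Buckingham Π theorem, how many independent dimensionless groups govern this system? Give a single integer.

Exponent matrix [I,M,Θ] × [i,ΔT,m,X1,X2,X3]:
  I: [ 1  0  0  3 -1 -3]
  M: [ 0  0  1  1  0 -3]
  Θ: [ 0  1  0 -1 -2  2]
RREF → pivots at {i,ΔT,m} ⇒ r = 3
6 vars − rank 3 = 3 Π groups

3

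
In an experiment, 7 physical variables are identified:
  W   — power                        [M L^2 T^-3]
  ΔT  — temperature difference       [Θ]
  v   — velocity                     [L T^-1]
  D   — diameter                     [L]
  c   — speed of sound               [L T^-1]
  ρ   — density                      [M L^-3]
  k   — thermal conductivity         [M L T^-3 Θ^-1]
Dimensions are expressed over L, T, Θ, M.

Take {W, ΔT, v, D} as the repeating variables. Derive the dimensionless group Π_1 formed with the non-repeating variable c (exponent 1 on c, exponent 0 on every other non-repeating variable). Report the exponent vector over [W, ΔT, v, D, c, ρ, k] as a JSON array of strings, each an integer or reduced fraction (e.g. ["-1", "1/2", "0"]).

["0", "0", "-1", "0", "1", "0", "0"]

Dimensional matrix (L×T×Θ×M by W×ΔT×v×D×c×ρ×k):
  L: [ 2  0  1  1  1 -3  1]
  T: [-3  0 -1  0 -1  0 -3]
  Θ: [ 0  1  0  0  0  0 -1]
  M: [ 1  0  0  0  0  1  1]
RREF → pivots at {W,ΔT,v,D} ⇒ r = 4
Pivot set = {W,ΔT,v,D}, free = {c,ρ,k}
RREF:
  r0: [   1    0    0    0    0    1    1]
  r1: [   0    1    0    0    0    0   -1]
  r2: [   0    0    1    0    1   -3    0]
  r3: [   0    0    0    1    0   -2   -1]
Fix exponent of c at 1, ρ at 0, k at 0; solve each RREF row for its pivot's exponent:
  r0: exp(W) + (0)·1 = 0 ⇒ exp(W) = 0
  r1: exp(ΔT) + (0)·1 = 0 ⇒ exp(ΔT) = 0
  r2: exp(v) + (1)·1 = 0 ⇒ exp(v) = -1
  r3: exp(D) + (0)·1 = 0 ⇒ exp(D) = 0
Π_1 = v^-1 · c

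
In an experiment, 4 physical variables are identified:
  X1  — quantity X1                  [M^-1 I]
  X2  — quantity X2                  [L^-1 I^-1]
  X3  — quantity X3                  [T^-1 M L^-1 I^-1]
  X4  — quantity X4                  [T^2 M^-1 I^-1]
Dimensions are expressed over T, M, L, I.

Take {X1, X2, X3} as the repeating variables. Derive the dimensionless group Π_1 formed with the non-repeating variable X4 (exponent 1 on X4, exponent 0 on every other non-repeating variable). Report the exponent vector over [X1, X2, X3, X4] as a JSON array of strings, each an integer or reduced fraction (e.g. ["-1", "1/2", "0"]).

["1", "-2", "2", "1"]

Write exponents as rows T,M,L,I / cols X1,X2,X3,X4:
  T: [ 0  0 -1  2]
  M: [-1  0  1 -1]
  L: [ 0 -1 -1  0]
  I: [ 1 -1 -1 -1]
RREF → pivots at {X1,X2,X3} ⇒ r = 3
Pivot set = {X1,X2,X3}, free = {X4}
RREF:
  r0: [   1    0    0   -1]
  r1: [   0    1    0    2]
  r2: [   0    0    1   -2]
  r3: [   0    0    0    0]
Fix exponent of X4 at 1; solve each RREF row for its pivot's exponent:
  r0: exp(X1) + (-1)·1 = 0 ⇒ exp(X1) = 1
  r1: exp(X2) + (2)·1 = 0 ⇒ exp(X2) = -2
  r2: exp(X3) + (-2)·1 = 0 ⇒ exp(X3) = 2
Π_1 = X1 · X2^-2 · X3^2 · X4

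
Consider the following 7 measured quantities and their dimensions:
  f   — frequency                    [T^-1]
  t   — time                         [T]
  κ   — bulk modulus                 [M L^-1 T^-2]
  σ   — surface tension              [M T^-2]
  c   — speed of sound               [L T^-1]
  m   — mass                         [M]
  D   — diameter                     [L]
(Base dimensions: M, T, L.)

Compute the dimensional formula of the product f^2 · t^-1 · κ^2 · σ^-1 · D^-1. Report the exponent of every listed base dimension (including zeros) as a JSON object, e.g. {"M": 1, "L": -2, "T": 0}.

Dimensional matrix (M×T×L by f×t×κ×σ×c×m×D):
  M: [ 0  0  1  1  0  1  0]
  T: [-1  1 -2 -2 -1  0  0]
  L: [ 0  0 -1  0  1  0  1]
  [M]: (2)·0+(-1)·0+(2)·1+(-1)·1+(-1)·0 = 1
  [T]: (2)·-1+(-1)·1+(2)·-2+(-1)·-2+(-1)·0 = -5
  [L]: (2)·0+(-1)·0+(2)·-1+(-1)·0+(-1)·1 = -3
⇒ M T^-5 L^-3

{"M": 1, "T": -5, "L": -3}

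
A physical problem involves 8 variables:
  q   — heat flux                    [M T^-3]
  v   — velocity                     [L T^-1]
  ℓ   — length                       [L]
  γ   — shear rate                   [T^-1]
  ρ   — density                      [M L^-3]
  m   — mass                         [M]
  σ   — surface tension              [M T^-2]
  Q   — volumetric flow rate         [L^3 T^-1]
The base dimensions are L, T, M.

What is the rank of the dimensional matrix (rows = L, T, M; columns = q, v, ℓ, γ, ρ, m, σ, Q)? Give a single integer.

3

Dimensional matrix (L×T×M by q×v×ℓ×γ×ρ×m×σ×Q):
  L: [ 0  1  1  0 -3  0  0  3]
  T: [-3 -1  0 -1  0  0 -2 -1]
  M: [ 1  0  0  0  1  1  1  0]
RREF → pivots at {q,v,ℓ} ⇒ r = 3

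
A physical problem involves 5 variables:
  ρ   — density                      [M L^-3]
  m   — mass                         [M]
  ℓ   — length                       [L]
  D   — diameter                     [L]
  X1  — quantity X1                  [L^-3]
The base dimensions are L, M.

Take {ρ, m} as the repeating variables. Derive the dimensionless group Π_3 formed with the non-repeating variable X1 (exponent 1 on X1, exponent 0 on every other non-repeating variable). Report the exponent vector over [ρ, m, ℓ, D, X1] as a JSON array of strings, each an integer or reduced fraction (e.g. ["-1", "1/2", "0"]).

["-1", "1", "0", "0", "1"]

Write exponents as rows L,M / cols ρ,m,ℓ,D,X1:
  L: [-3  0  1  1 -3]
  M: [ 1  1  0  0  0]
Row reduction gives pivot columns ρ,m; rank = 2
Repeat: ρ,m; free: ℓ,D,X1
RREF:
  r0: [   1    0 -1/3 -1/3    1]
  r1: [   0    1  1/3  1/3   -1]
Fix exponent of X1 at 1, ℓ at 0, D at 0; solve each RREF row for its pivot's exponent:
  r0: exp(ρ) + (1)·1 = 0 ⇒ exp(ρ) = -1
  r1: exp(m) + (-1)·1 = 0 ⇒ exp(m) = 1
Π_3 = ρ^-1 · m · X1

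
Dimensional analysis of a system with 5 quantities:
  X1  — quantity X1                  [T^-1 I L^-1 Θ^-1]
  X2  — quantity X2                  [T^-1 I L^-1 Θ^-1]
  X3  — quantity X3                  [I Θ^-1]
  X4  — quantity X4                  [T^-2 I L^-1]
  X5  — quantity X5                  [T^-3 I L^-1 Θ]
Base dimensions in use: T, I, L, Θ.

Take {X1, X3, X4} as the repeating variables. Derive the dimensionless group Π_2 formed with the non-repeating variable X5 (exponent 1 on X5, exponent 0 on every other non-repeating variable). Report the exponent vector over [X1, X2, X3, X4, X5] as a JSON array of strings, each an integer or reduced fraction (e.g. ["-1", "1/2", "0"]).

Dimensional matrix (T×I×L×Θ by X1×X2×X3×X4×X5):
  T: [-1 -1  0 -2 -3]
  I: [ 1  1  1  1  1]
  L: [-1 -1  0 -1 -1]
  Θ: [-1 -1 -1  0  1]
RREF → pivots at {X1,X3,X4} ⇒ r = 3
Repeat: X1,X3,X4; free: X2,X5
RREF:
  r0: [   1    1    0    0   -1]
  r1: [   0    0    1    0    0]
  r2: [   0    0    0    1    2]
  r3: [   0    0    0    0    0]
Fix exponent of X5 at 1, X2 at 0; solve each RREF row for its pivot's exponent:
  r0: exp(X1) + (-1)·1 = 0 ⇒ exp(X1) = 1
  r1: exp(X3) + (0)·1 = 0 ⇒ exp(X3) = 0
  r2: exp(X4) + (2)·1 = 0 ⇒ exp(X4) = -2
Π_2 = X1 · X4^-2 · X5

["1", "0", "0", "-2", "1"]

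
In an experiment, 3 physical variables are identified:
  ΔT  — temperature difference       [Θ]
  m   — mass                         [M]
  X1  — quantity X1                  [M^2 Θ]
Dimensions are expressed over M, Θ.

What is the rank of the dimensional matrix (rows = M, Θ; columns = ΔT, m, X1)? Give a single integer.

2

Write exponents as rows M,Θ / cols ΔT,m,X1:
  M: [ 0  1  2]
  Θ: [ 1  0  1]
RREF → pivots at {ΔT,m} ⇒ r = 2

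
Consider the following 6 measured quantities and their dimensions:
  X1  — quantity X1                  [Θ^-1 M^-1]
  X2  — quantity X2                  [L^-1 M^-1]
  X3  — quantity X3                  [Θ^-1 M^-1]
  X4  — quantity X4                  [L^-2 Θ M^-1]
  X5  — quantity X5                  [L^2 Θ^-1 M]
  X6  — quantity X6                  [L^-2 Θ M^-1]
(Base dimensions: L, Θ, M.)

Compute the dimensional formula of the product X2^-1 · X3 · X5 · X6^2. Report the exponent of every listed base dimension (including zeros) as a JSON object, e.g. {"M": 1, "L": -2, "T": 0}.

Dimensional matrix (L×Θ×M by X1×X2×X3×X4×X5×X6):
  L: [ 0 -1  0 -2  2 -2]
  Θ: [-1  0 -1  1 -1  1]
  M: [-1 -1 -1 -1  1 -1]
  [L]: (-1)·-1+(1)·0+(1)·2+(2)·-2 = -1
  [Θ]: (-1)·0+(1)·-1+(1)·-1+(2)·1 = 0
  [M]: (-1)·-1+(1)·-1+(1)·1+(2)·-1 = -1
⇒ L^-1 M^-1

{"L": -1, "Θ": 0, "M": -1}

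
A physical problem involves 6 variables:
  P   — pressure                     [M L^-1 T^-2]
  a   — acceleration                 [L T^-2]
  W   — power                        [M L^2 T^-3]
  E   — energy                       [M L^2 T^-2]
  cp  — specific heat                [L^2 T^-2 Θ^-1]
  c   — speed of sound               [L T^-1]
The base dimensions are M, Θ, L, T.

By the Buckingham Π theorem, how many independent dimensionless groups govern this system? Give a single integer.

2

Dimensional matrix (M×Θ×L×T by P×a×W×E×cp×c):
  M: [ 1  0  1  1  0  0]
  Θ: [ 0  0  0  0 -1  0]
  L: [-1  1  2  2  2  1]
  T: [-2 -2 -3 -2 -2 -1]
Row reduction gives pivot columns P,a,W,cp; rank = 4
Π count = n − r = 6 − 4 = 2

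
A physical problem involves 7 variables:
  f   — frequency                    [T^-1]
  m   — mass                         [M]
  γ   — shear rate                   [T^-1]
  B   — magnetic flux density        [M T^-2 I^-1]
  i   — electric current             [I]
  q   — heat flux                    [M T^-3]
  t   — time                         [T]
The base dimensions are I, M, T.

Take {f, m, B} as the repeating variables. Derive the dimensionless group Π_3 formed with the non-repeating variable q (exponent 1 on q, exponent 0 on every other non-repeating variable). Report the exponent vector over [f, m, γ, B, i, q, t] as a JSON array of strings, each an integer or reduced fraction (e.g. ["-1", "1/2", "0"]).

["-3", "-1", "0", "0", "0", "1", "0"]

Dimensional matrix (I×M×T by f×m×γ×B×i×q×t):
  I: [ 0  0  0 -1  1  0  0]
  M: [ 0  1  0  1  0  1  0]
  T: [-1  0 -1 -2  0 -3  1]
RREF → pivots at {f,m,B} ⇒ r = 3
Pivot set = {f,m,B}, free = {γ,i,q,t}
RREF:
  r0: [   1    0    1    0    2    3   -1]
  r1: [   0    1    0    0    1    1    0]
  r2: [   0    0    0    1   -1    0    0]
Fix exponent of q at 1, γ at 0, i at 0, t at 0; solve each RREF row for its pivot's exponent:
  r0: exp(f) + (3)·1 = 0 ⇒ exp(f) = -3
  r1: exp(m) + (1)·1 = 0 ⇒ exp(m) = -1
  r2: exp(B) + (0)·1 = 0 ⇒ exp(B) = 0
Π_3 = f^-3 · m^-1 · q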